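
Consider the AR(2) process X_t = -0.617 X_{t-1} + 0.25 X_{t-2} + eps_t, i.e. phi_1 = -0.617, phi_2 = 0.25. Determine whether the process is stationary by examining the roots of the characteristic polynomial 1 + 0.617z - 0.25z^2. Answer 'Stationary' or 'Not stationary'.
\text{Stationary}

The AR(p) characteristic polynomial is P(z) = 1 + 0.617z - 0.25z^2.
Stationarity requires all roots to lie outside the unit circle, i.e. |z| > 1 for every root.
Set 1 + (0.617) z + (-0.25) z^2 = 0, i.e. a z^2 + b z + c = 0 with a = -0.25, b = 0.617, c = 1.
Discriminant D = b^2 - 4ac = (0.617)^2 - 4*(-0.25)*1 = 0.380689 - (-1) = 1.380689.
D >= 0, so the roots are real: z = (-b +/- sqrt(D)) / (2a) = (-0.617 +/- 1.175027) / (-0.5).
  z_1 = (-0.617 + 1.175027) / (-0.5) = -1.1161,   |z_1| = 1.1161.
  z_2 = (-0.617 - 1.175027) / (-0.5) = 3.5841,   |z_2| = 3.5841.
Moduli of all roots: 1.1161, 3.5841.
All moduli strictly greater than 1? Yes.
Verdict: Stationary.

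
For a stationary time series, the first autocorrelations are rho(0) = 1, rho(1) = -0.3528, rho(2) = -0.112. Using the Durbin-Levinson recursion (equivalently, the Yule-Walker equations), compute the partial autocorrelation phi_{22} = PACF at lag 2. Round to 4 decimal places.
\phi_{22} = -0.2701

The PACF at lag k is phi_{kk}, the last component of the solution
to the Yule-Walker system G_k phi = r_k where
  (G_k)_{ij} = rho(|i - j|), (r_k)_i = rho(i), i,j = 1..k.
Equivalently, Durbin-Levinson gives phi_{kk} iteratively:
  phi_{11} = rho(1)
  phi_{kk} = [rho(k) - sum_{j=1..k-1} phi_{k-1,j} rho(k-j)]
            / [1 - sum_{j=1..k-1} phi_{k-1,j} rho(j)],
  phi_{k,j} = phi_{k-1,j} - phi_{kk} phi_{k-1,k-j},  j = 1..k-1.
Step k = 1:
  phi_11 = rho(1) = -0.3528.
Step k = 2:
  phi_22 = [rho(2) - phi_11 rho(1)] / [1 - phi_11 rho(1)] = [-0.112 - (-0.3528)(-0.3528)] / [1 - (-0.3528)(-0.3528)]
         = -0.23646784 / 0.87553216 = -0.2701.
Therefore phi_{22} = -0.2701.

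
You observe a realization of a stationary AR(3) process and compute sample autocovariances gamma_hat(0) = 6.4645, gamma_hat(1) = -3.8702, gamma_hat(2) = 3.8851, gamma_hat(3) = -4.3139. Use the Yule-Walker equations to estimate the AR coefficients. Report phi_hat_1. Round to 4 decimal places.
\hat\phi_{1} = -0.2230

The Yule-Walker equations for an AR(p) process read, in matrix form,
  Gamma_p phi = r_p,   with   (Gamma_p)_{ij} = gamma(|i - j|),
                       (r_p)_i = gamma(i),   i,j = 1..p.
Substitute the sample gammas (Toeplitz matrix and right-hand side of size 3):
  Gamma_p = [[6.4645, -3.8702, 3.8851], [-3.8702, 6.4645, -3.8702], [3.8851, -3.8702, 6.4645]]
  r_p     = [-3.8702, 3.8851, -4.3139]
Written out (R1..R3):
  (R1) 6.4645 phi_1 - 3.8702 phi_2 + 3.8851 phi_3 = -3.8702
  (R2) -3.8702 phi_1 + 6.4645 phi_2 - 3.8702 phi_3 = 3.8851
  (R3) 3.8851 phi_1 - 3.8702 phi_2 + 6.4645 phi_3 = -4.3139
Gaussian elimination:
  R2 <- R2 - (-3.8702/6.4645) R1 = R2 - (-0.598685) R1:  4.147469 phi_2 - 1.544248 phi_3 = 1.568069
  R3 <- R3 - (3.8851/6.4645) R1 = R3 - (0.60099) R1:  -1.544248 phi_2 + 4.129594 phi_3 = -1.987948
  R3 <- R3 - (-1.544248/4.147469) R2 = R3 - (-0.372335) R2:  3.554616 phi_3 = -1.404101
Back-substitution:
  phi_hat_3 = -1.404101 / 3.554616 = -0.395008
  phi_hat_2 = (1.568069 - (-1.544248)(-0.395008)) / 4.147469 = 0.231003
  phi_hat_1 = (-3.8702 - (-3.8702)(0.231003) - (3.8851)(-0.395008)) / 6.4645 = -0.222991
So phi_hat = [-0.2230, 0.2310, -0.3950].
Therefore phi_hat_1 = -0.2230.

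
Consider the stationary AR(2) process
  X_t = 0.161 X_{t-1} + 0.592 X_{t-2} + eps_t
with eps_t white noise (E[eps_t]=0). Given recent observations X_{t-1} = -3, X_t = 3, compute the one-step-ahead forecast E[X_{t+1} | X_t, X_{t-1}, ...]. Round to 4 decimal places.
E[X_{t+1} \mid \mathcal F_t] = -1.2930

For an AR(p) model X_t = c + sum_i phi_i X_{t-i} + eps_t, the
one-step-ahead conditional mean is
  E[X_{t+1} | X_t, ...] = c + sum_i phi_i X_{t+1-i}.
Substitute known values:
  E[X_{t+1} | ...] = (0.161) * (3) + (0.592) * (-3)
                   = -1.2930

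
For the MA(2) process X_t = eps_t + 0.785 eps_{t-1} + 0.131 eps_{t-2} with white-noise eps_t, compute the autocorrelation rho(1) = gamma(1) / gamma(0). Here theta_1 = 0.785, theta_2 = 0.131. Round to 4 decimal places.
\rho(1) = 0.5436

For an MA(q) process with theta_0 = 1, the autocovariance is
  gamma(k) = sigma^2 * sum_{i=0..q-k} theta_i * theta_{i+k},
and rho(k) = gamma(k) / gamma(0). Sigma^2 cancels.
  numerator   = (1)*(0.785) + (0.785)*(0.131) = 0.887835.
  denominator = (1)^2 + (0.785)^2 + (0.131)^2 = 1.633386.
  rho(1) = 0.887835 / 1.633386 = 0.5436.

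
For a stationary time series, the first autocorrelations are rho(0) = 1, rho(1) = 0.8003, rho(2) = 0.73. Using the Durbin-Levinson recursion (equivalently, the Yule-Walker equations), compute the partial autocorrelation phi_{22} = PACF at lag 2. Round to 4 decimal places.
\phi_{22} = 0.2490

The PACF at lag k is phi_{kk}, the last component of the solution
to the Yule-Walker system G_k phi = r_k where
  (G_k)_{ij} = rho(|i - j|), (r_k)_i = rho(i), i,j = 1..k.
Equivalently, Durbin-Levinson gives phi_{kk} iteratively:
  phi_{11} = rho(1)
  phi_{kk} = [rho(k) - sum_{j=1..k-1} phi_{k-1,j} rho(k-j)]
            / [1 - sum_{j=1..k-1} phi_{k-1,j} rho(j)],
  phi_{k,j} = phi_{k-1,j} - phi_{kk} phi_{k-1,k-j},  j = 1..k-1.
Step k = 1:
  phi_11 = rho(1) = 0.8003.
Step k = 2:
  phi_22 = [rho(2) - phi_11 rho(1)] / [1 - phi_11 rho(1)] = [0.73 - (0.8003)(0.8003)] / [1 - (0.8003)(0.8003)]
         = 0.08951991 / 0.35951991 = 0.249.
Therefore phi_{22} = 0.2490.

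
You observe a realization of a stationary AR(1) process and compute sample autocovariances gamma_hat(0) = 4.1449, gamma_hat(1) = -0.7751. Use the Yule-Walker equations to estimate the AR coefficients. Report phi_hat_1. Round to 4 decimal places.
\hat\phi_{1} = -0.1870

The Yule-Walker equations for an AR(p) process read, in matrix form,
  Gamma_p phi = r_p,   with   (Gamma_p)_{ij} = gamma(|i - j|),
                       (r_p)_i = gamma(i),   i,j = 1..p.
Substitute the sample gammas (Toeplitz matrix and right-hand side of size 1):
  Gamma_p = [[4.1449]]
  r_p     = [-0.7751]
With p = 1 this is the single equation gamma(0) phi_1 = gamma(1):
  phi_hat_1 = gamma(1) / gamma(0) = -0.7751 / 4.1449 = -0.1870.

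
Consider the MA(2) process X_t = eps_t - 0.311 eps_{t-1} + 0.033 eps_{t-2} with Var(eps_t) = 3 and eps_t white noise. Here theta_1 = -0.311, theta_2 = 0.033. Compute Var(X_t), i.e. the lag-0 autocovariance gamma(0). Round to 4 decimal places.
\gamma(0) = 3.2934

For an MA(q) process X_t = eps_t + sum_i theta_i eps_{t-i} with
Var(eps_t) = sigma^2, the variance is
  gamma(0) = sigma^2 * (1 + sum_i theta_i^2).
  sum_i theta_i^2 = (-0.311)^2 + (0.033)^2 = 0.096721 + 0.001089 = 0.09781.
  gamma(0) = 3 * (1 + 0.09781) = 3 * 1.09781 = 3.29343, which rounds to 3.2934.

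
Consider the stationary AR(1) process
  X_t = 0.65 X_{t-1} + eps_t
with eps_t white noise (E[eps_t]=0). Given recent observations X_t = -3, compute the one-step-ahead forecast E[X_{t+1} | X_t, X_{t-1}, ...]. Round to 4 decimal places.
E[X_{t+1} \mid \mathcal F_t] = -1.9500

For an AR(p) model X_t = c + sum_i phi_i X_{t-i} + eps_t, the
one-step-ahead conditional mean is
  E[X_{t+1} | X_t, ...] = c + sum_i phi_i X_{t+1-i}.
Substitute known values:
  E[X_{t+1} | ...] = (0.65) * (-3)
                   = -1.9500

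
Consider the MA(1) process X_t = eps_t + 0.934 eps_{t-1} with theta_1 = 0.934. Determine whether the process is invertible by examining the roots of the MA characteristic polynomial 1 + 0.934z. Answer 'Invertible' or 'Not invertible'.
\text{Invertible}

The MA(q) characteristic polynomial is P(z) = 1 + 0.934z.
Invertibility requires all roots to lie outside the unit circle, i.e. |z| > 1 for every root.
This is linear in z: 1 + (0.934) z = 0  =>  z = -1/(0.934) = -1.070664,  |z| = 1.070664.
Moduli of all roots: 1.0707.
All moduli strictly greater than 1? Yes.
Verdict: Invertible.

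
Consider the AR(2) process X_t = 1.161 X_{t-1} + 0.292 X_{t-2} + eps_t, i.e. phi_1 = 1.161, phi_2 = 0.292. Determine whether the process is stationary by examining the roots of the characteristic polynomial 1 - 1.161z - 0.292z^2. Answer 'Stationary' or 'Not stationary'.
\text{Not stationary}

The AR(p) characteristic polynomial is P(z) = 1 - 1.161z - 0.292z^2.
Stationarity requires all roots to lie outside the unit circle, i.e. |z| > 1 for every root.
Set 1 + (-1.161) z + (-0.292) z^2 = 0, i.e. a z^2 + b z + c = 0 with a = -0.292, b = -1.161, c = 1.
Discriminant D = b^2 - 4ac = (-1.161)^2 - 4*(-0.292)*1 = 1.347921 - (-1.168) = 2.515921.
D >= 0, so the roots are real: z = (-b +/- sqrt(D)) / (2a) = (1.161 +/- 1.586166) / (-0.584).
  z_1 = (1.161 + 1.586166) / (-0.584) = -4.7041,   |z_1| = 4.7041.
  z_2 = (1.161 - 1.586166) / (-0.584) = 0.728,   |z_2| = 0.728.
Moduli of all roots: 4.7041, 0.7280.
All moduli strictly greater than 1? No.
Verdict: Not stationary.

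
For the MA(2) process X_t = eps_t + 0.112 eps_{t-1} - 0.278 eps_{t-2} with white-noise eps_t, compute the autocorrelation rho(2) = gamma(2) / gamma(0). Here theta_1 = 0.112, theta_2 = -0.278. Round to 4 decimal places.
\rho(2) = -0.2551

For an MA(q) process with theta_0 = 1, the autocovariance is
  gamma(k) = sigma^2 * sum_{i=0..q-k} theta_i * theta_{i+k},
and rho(k) = gamma(k) / gamma(0). Sigma^2 cancels.
  numerator   = (1)*(-0.278) = -0.278.
  denominator = (1)^2 + (0.112)^2 + (-0.278)^2 = 1.089828.
  rho(2) = -0.278 / 1.089828 = -0.2551.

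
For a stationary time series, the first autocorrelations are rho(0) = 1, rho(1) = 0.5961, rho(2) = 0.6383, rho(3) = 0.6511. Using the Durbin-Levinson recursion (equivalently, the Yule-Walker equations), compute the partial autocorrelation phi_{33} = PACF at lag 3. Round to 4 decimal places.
\phi_{33} = 0.3381

The PACF at lag k is phi_{kk}, the last component of the solution
to the Yule-Walker system G_k phi = r_k where
  (G_k)_{ij} = rho(|i - j|), (r_k)_i = rho(i), i,j = 1..k.
Equivalently, Durbin-Levinson gives phi_{kk} iteratively:
  phi_{11} = rho(1)
  phi_{kk} = [rho(k) - sum_{j=1..k-1} phi_{k-1,j} rho(k-j)]
            / [1 - sum_{j=1..k-1} phi_{k-1,j} rho(j)],
  phi_{k,j} = phi_{k-1,j} - phi_{kk} phi_{k-1,k-j},  j = 1..k-1.
Step k = 1:
  phi_11 = rho(1) = 0.5961.
Step k = 2:
  phi_22 = [rho(2) - phi_11 rho(1)] / [1 - phi_11 rho(1)] = [0.6383 - (0.5961)(0.5961)] / [1 - (0.5961)(0.5961)]
         = 0.28296479 / 0.64466479 = 0.438933.
  Update: phi_21 = phi_11 - phi_22 phi_11 = 0.5961 - (0.438933)(0.5961) = 0.334452.
Step k = 3:
  phi_33 = [rho(3) - phi_21 rho(2) - phi_22 rho(1)] / [1 - phi_21 rho(1) - phi_22 rho(2)]
    numerator   = 0.6511 - (0.334452)(0.6383) - (0.438933)(0.5961) = 0.17597126
    denominator = 1 - (0.334452)(0.5961) - (0.438933)(0.6383) = 0.52046214
  phi_33 = 0.17597126 / 0.52046214 = 0.3381.
Therefore phi_{33} = 0.3381.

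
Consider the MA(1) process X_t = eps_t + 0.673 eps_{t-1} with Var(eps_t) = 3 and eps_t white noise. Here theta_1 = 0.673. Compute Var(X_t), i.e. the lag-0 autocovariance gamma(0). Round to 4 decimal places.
\gamma(0) = 4.3588

For an MA(q) process X_t = eps_t + sum_i theta_i eps_{t-i} with
Var(eps_t) = sigma^2, the variance is
  gamma(0) = sigma^2 * (1 + sum_i theta_i^2).
  sum_i theta_i^2 = (0.673)^2 = 0.452929.
  gamma(0) = 3 * (1 + 0.452929) = 3 * 1.452929 = 4.358787, which rounds to 4.3588.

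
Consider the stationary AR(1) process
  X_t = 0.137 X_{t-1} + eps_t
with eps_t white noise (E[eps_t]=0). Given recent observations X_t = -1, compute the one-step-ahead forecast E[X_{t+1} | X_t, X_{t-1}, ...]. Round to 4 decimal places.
E[X_{t+1} \mid \mathcal F_t] = -0.1370

For an AR(p) model X_t = c + sum_i phi_i X_{t-i} + eps_t, the
one-step-ahead conditional mean is
  E[X_{t+1} | X_t, ...] = c + sum_i phi_i X_{t+1-i}.
Substitute known values:
  E[X_{t+1} | ...] = (0.137) * (-1)
                   = -0.1370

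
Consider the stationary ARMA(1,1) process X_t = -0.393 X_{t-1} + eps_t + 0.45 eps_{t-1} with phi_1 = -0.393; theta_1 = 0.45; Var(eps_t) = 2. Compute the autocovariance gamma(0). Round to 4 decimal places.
\gamma(0) = 2.0077

Multiply the model equation by X_{t-k} and take expectations. With theta_0 = psi_0 = 1 and psi_j the MA(infinity) weights, this gives
  gamma(k) - sum_i phi_i gamma(k-i) = c_k,
  c_k = sigma^2 * sum_{j=k..q} theta_j psi_{j-k}   (c_k = 0 for k > q),
using gamma(-m) = gamma(m).
psi-weights needed (psi_j = theta_j + sum_i phi_i psi_{j-i}):
  psi_1 = theta_1 + phi_1 = 0.45 + (-0.393) = 0.057
Right-hand sides:
  c_0 = sigma^2 (1 + theta_1 psi_1) = 2 * (1 + (0.45)(0.057)) = 2 * 1.02565 = 2.0513
  c_1 = sigma^2 theta_1 = 2 * (0.45) = 0.9
  c_2 = 0
Equations for k = 0 and k = 1 (AR order 1):
  gamma(0) = phi_1 gamma(1) + c_0
  gamma(1) = phi_1 gamma(0) + c_1
Substituting the second into the first: gamma(0) (1 - phi_1^2) = c_0 + phi_1 c_1, so
  gamma(0) = (c_0 + phi_1 c_1) / (1 - phi_1^2) = (2.0513 + (-0.393)(0.9)) / (1 - (-0.393)^2) = 1.6976 / 0.845551 = 2.007685.
Therefore gamma(0) = 2.0077 (to 4 decimal places).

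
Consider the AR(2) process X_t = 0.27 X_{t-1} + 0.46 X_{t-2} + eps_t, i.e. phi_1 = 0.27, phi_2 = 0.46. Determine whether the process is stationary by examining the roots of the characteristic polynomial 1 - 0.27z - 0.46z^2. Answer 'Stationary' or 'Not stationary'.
\text{Stationary}

The AR(p) characteristic polynomial is P(z) = 1 - 0.27z - 0.46z^2.
Stationarity requires all roots to lie outside the unit circle, i.e. |z| > 1 for every root.
Set 1 + (-0.27) z + (-0.46) z^2 = 0, i.e. a z^2 + b z + c = 0 with a = -0.46, b = -0.27, c = 1.
Discriminant D = b^2 - 4ac = (-0.27)^2 - 4*(-0.46)*1 = 0.0729 - (-1.84) = 1.9129.
D >= 0, so the roots are real: z = (-b +/- sqrt(D)) / (2a) = (0.27 +/- 1.383076) / (-0.92).
  z_1 = (0.27 + 1.383076) / (-0.92) = -1.7968,   |z_1| = 1.7968.
  z_2 = (0.27 - 1.383076) / (-0.92) = 1.2099,   |z_2| = 1.2099.
Moduli of all roots: 1.7968, 1.2099.
All moduli strictly greater than 1? Yes.
Verdict: Stationary.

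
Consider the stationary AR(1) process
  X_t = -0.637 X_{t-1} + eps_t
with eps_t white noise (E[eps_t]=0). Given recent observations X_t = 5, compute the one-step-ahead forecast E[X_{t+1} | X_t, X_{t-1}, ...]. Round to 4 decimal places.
E[X_{t+1} \mid \mathcal F_t] = -3.1850

For an AR(p) model X_t = c + sum_i phi_i X_{t-i} + eps_t, the
one-step-ahead conditional mean is
  E[X_{t+1} | X_t, ...] = c + sum_i phi_i X_{t+1-i}.
Substitute known values:
  E[X_{t+1} | ...] = (-0.637) * (5)
                   = -3.1850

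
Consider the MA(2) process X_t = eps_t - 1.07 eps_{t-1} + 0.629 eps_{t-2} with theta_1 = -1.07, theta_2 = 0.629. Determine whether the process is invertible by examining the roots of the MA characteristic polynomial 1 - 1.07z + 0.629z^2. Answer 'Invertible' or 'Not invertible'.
\text{Invertible}

The MA(q) characteristic polynomial is P(z) = 1 - 1.07z + 0.629z^2.
Invertibility requires all roots to lie outside the unit circle, i.e. |z| > 1 for every root.
Set 1 + (-1.07) z + (0.629) z^2 = 0, i.e. a z^2 + b z + c = 0 with a = 0.629, b = -1.07, c = 1.
Discriminant D = b^2 - 4ac = (-1.07)^2 - 4*(0.629)*1 = 1.1449 - (2.516) = -1.3711.
D < 0, so the roots are the complex-conjugate pair z = (-b +/- i sqrt(-D)) / (2a) = 0.8506 +/- 0.9308i.
For a conjugate pair |z|^2 = z * conj(z) = (product of roots) = c/a = 1/(0.629) = 1.589825, so |z| = sqrt(1.589825) = 1.2609 for both roots.
Moduli of all roots: 1.2609, 1.2609.
All moduli strictly greater than 1? Yes.
Verdict: Invertible.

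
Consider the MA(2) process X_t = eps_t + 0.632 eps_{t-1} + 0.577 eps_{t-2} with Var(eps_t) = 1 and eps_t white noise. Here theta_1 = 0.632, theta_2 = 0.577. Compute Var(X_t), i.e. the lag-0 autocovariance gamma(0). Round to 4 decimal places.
\gamma(0) = 1.7324

For an MA(q) process X_t = eps_t + sum_i theta_i eps_{t-i} with
Var(eps_t) = sigma^2, the variance is
  gamma(0) = sigma^2 * (1 + sum_i theta_i^2).
  sum_i theta_i^2 = (0.632)^2 + (0.577)^2 = 0.399424 + 0.332929 = 0.732353.
  gamma(0) = 1 * (1 + 0.732353) = 1 * 1.732353 = 1.732353, which rounds to 1.7324.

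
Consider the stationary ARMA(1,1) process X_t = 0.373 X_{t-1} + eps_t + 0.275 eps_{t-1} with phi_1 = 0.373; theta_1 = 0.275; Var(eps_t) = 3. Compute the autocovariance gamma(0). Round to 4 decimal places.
\gamma(0) = 4.4633

Multiply the model equation by X_{t-k} and take expectations. With theta_0 = psi_0 = 1 and psi_j the MA(infinity) weights, this gives
  gamma(k) - sum_i phi_i gamma(k-i) = c_k,
  c_k = sigma^2 * sum_{j=k..q} theta_j psi_{j-k}   (c_k = 0 for k > q),
using gamma(-m) = gamma(m).
psi-weights needed (psi_j = theta_j + sum_i phi_i psi_{j-i}):
  psi_1 = theta_1 + phi_1 = 0.275 + (0.373) = 0.648
Right-hand sides:
  c_0 = sigma^2 (1 + theta_1 psi_1) = 3 * (1 + (0.275)(0.648)) = 3 * 1.1782 = 3.5346
  c_1 = sigma^2 theta_1 = 3 * (0.275) = 0.825
  c_2 = 0
Equations for k = 0 and k = 1 (AR order 1):
  gamma(0) = phi_1 gamma(1) + c_0
  gamma(1) = phi_1 gamma(0) + c_1
Substituting the second into the first: gamma(0) (1 - phi_1^2) = c_0 + phi_1 c_1, so
  gamma(0) = (c_0 + phi_1 c_1) / (1 - phi_1^2) = (3.5346 + (0.373)(0.825)) / (1 - (0.373)^2) = 3.842325 / 0.860871 = 4.463299.
Therefore gamma(0) = 4.4633 (to 4 decimal places).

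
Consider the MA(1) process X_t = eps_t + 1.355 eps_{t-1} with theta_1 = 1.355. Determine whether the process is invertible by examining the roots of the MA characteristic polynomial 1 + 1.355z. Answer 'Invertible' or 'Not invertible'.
\text{Not invertible}

The MA(q) characteristic polynomial is P(z) = 1 + 1.355z.
Invertibility requires all roots to lie outside the unit circle, i.e. |z| > 1 for every root.
This is linear in z: 1 + (1.355) z = 0  =>  z = -1/(1.355) = -0.738007,  |z| = 0.738007.
Moduli of all roots: 0.7380.
All moduli strictly greater than 1? No.
Verdict: Not invertible.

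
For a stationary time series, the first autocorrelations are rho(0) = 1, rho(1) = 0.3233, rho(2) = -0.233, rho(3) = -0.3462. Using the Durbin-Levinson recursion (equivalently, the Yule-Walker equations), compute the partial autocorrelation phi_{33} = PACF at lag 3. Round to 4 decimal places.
\phi_{33} = -0.1570

The PACF at lag k is phi_{kk}, the last component of the solution
to the Yule-Walker system G_k phi = r_k where
  (G_k)_{ij} = rho(|i - j|), (r_k)_i = rho(i), i,j = 1..k.
Equivalently, Durbin-Levinson gives phi_{kk} iteratively:
  phi_{11} = rho(1)
  phi_{kk} = [rho(k) - sum_{j=1..k-1} phi_{k-1,j} rho(k-j)]
            / [1 - sum_{j=1..k-1} phi_{k-1,j} rho(j)],
  phi_{k,j} = phi_{k-1,j} - phi_{kk} phi_{k-1,k-j},  j = 1..k-1.
Step k = 1:
  phi_11 = rho(1) = 0.3233.
Step k = 2:
  phi_22 = [rho(2) - phi_11 rho(1)] / [1 - phi_11 rho(1)] = [-0.233 - (0.3233)(0.3233)] / [1 - (0.3233)(0.3233)]
         = -0.33752289 / 0.89547711 = -0.37692.
  Update: phi_21 = phi_11 - phi_22 phi_11 = 0.3233 - (-0.37692)(0.3233) = 0.445158.
Step k = 3:
  phi_33 = [rho(3) - phi_21 rho(2) - phi_22 rho(1)] / [1 - phi_21 rho(1) - phi_22 rho(2)]
    numerator   = -0.3462 - (0.445158)(-0.233) - (-0.37692)(0.3233) = -0.12062005
    denominator = 1 - (0.445158)(0.3233) - (-0.37692)(-0.233) = 0.76825811
  phi_33 = -0.12062005 / 0.76825811 = -0.157.
Therefore phi_{33} = -0.1570.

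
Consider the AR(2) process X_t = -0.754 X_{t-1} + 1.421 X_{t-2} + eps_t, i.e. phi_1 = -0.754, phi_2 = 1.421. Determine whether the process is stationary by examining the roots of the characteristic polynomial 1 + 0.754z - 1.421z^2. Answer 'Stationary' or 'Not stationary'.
\text{Not stationary}

The AR(p) characteristic polynomial is P(z) = 1 + 0.754z - 1.421z^2.
Stationarity requires all roots to lie outside the unit circle, i.e. |z| > 1 for every root.
Set 1 + (0.754) z + (-1.421) z^2 = 0, i.e. a z^2 + b z + c = 0 with a = -1.421, b = 0.754, c = 1.
Discriminant D = b^2 - 4ac = (0.754)^2 - 4*(-1.421)*1 = 0.568516 - (-5.684) = 6.252516.
D >= 0, so the roots are real: z = (-b +/- sqrt(D)) / (2a) = (-0.754 +/- 2.500503) / (-2.842).
  z_1 = (-0.754 + 2.500503) / (-2.842) = -0.6145,   |z_1| = 0.6145.
  z_2 = (-0.754 - 2.500503) / (-2.842) = 1.1451,   |z_2| = 1.1451.
Moduli of all roots: 0.6145, 1.1451.
All moduli strictly greater than 1? No.
Verdict: Not stationary.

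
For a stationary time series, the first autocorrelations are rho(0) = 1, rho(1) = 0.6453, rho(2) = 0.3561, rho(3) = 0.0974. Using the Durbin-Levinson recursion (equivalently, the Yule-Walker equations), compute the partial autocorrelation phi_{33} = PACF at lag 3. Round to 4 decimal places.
\phi_{33} = -0.1549

The PACF at lag k is phi_{kk}, the last component of the solution
to the Yule-Walker system G_k phi = r_k where
  (G_k)_{ij} = rho(|i - j|), (r_k)_i = rho(i), i,j = 1..k.
Equivalently, Durbin-Levinson gives phi_{kk} iteratively:
  phi_{11} = rho(1)
  phi_{kk} = [rho(k) - sum_{j=1..k-1} phi_{k-1,j} rho(k-j)]
            / [1 - sum_{j=1..k-1} phi_{k-1,j} rho(j)],
  phi_{k,j} = phi_{k-1,j} - phi_{kk} phi_{k-1,k-j},  j = 1..k-1.
Step k = 1:
  phi_11 = rho(1) = 0.6453.
Step k = 2:
  phi_22 = [rho(2) - phi_11 rho(1)] / [1 - phi_11 rho(1)] = [0.3561 - (0.6453)(0.6453)] / [1 - (0.6453)(0.6453)]
         = -0.06031209 / 0.58358791 = -0.103347.
  Update: phi_21 = phi_11 - phi_22 phi_11 = 0.6453 - (-0.103347)(0.6453) = 0.71199.
Step k = 3:
  phi_33 = [rho(3) - phi_21 rho(2) - phi_22 rho(1)] / [1 - phi_21 rho(1) - phi_22 rho(2)]
    numerator   = 0.0974 - (0.71199)(0.3561) - (-0.103347)(0.6453) = -0.08944973
    denominator = 1 - (0.71199)(0.6453) - (-0.103347)(0.3561) = 0.57735483
  phi_33 = -0.08944973 / 0.57735483 = -0.1549.
Therefore phi_{33} = -0.1549.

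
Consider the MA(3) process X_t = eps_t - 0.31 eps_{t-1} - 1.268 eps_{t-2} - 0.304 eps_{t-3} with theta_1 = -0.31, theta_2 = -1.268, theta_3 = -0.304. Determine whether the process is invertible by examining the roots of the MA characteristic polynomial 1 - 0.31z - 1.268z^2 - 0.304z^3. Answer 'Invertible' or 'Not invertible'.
\text{Not invertible}

The MA(q) characteristic polynomial is P(z) = 1 - 0.31z - 1.268z^2 - 0.304z^3.
Invertibility requires all roots to lie outside the unit circle, i.e. |z| > 1 for every root.
Degree 3: look for a simple real root z0 first, then factor out (1 - z/z0) and solve the remaining quadratic.
Testing z0 = -1.25: P(-1.25) = 1 + (-0.31)(-1.25) + (-1.268)(-1.25)^2 + (-0.304)(-1.25)^3
  = 1 + (0.3875) + (-1.98125) + (0.59375) = 0.  So z_0 = -1.25 is a root, |z_0| = 1.25.
Divide out the factor (1 + 0.8 z) = (1 - z/z0) (since 1/z0 = -0.8):
  P(z) = (1 + 0.8 z)(1 + (-1.11) z + (-0.38) z^2)
  [check: z-coef -1.11 - (-0.8) = -0.31; z^2-coef -0.38 - (-0.8)(-1.11) = -1.268; z^3-coef -(-0.8)(-0.38) = -0.304.]
Remaining roots from the quadratic factor 1 + (-1.11) z + (-0.38) z^2:
  Set 1 + (-1.11) z + (-0.38) z^2 = 0, i.e. a z^2 + b z + c = 0 with a = -0.38, b = -1.11, c = 1.
  Discriminant D = b^2 - 4ac = (-1.11)^2 - 4*(-0.38)*1 = 1.2321 - (-1.52) = 2.7521.
  D >= 0, so the roots are real: z = (-b +/- sqrt(D)) / (2a) = (1.11 +/- 1.658945) / (-0.76).
    z_1 = (1.11 + 1.658945) / (-0.76) = -3.6433,   |z_1| = 3.6433.
    z_2 = (1.11 - 1.658945) / (-0.76) = 0.7223,   |z_2| = 0.7223.
Moduli of all roots: 1.2500, 3.6433, 0.7223.
All moduli strictly greater than 1? No.
Verdict: Not invertible.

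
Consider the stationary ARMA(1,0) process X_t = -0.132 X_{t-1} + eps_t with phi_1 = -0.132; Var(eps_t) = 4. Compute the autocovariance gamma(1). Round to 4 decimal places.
\gamma(1) = -0.5374

Multiply the model equation by X_{t-k} and take expectations. With theta_0 = psi_0 = 1 and psi_j the MA(infinity) weights, this gives
  gamma(k) - sum_i phi_i gamma(k-i) = c_k,
  c_k = sigma^2 * sum_{j=k..q} theta_j psi_{j-k}   (c_k = 0 for k > q),
using gamma(-m) = gamma(m).
Pure AR (q = 0): c_0 = sigma^2 = 4, c_k = 0 for k >= 1.
Equations for k = 0 and k = 1 (AR order 1):
  gamma(0) = phi_1 gamma(1) + c_0
  gamma(1) = phi_1 gamma(0) + c_1
Substituting the second into the first: gamma(0) (1 - phi_1^2) = c_0 + phi_1 c_1, so
  gamma(0) = c_0 / (1 - phi_1^2) = 4 / (1 - (-0.132)^2) = 4 / 0.982576 = 4.070932.
  gamma(1) = phi_1 gamma(0) = (-0.132)(4.070932) = -0.537363.
Therefore gamma(1) = -0.5374 (to 4 decimal places).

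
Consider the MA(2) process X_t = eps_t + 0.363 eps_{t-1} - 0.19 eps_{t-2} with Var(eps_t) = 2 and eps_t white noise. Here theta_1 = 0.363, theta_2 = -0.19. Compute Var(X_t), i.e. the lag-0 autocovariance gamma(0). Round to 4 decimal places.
\gamma(0) = 2.3357

For an MA(q) process X_t = eps_t + sum_i theta_i eps_{t-i} with
Var(eps_t) = sigma^2, the variance is
  gamma(0) = sigma^2 * (1 + sum_i theta_i^2).
  sum_i theta_i^2 = (0.363)^2 + (-0.19)^2 = 0.131769 + 0.0361 = 0.167869.
  gamma(0) = 2 * (1 + 0.167869) = 2 * 1.167869 = 2.335738, which rounds to 2.3357.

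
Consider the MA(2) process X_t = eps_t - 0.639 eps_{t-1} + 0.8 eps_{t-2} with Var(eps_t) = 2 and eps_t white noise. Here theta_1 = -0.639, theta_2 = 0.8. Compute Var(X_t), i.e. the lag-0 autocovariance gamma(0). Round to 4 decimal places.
\gamma(0) = 4.0966

For an MA(q) process X_t = eps_t + sum_i theta_i eps_{t-i} with
Var(eps_t) = sigma^2, the variance is
  gamma(0) = sigma^2 * (1 + sum_i theta_i^2).
  sum_i theta_i^2 = (-0.639)^2 + (0.8)^2 = 0.408321 + 0.64 = 1.048321.
  gamma(0) = 2 * (1 + 1.048321) = 2 * 2.048321 = 4.096642, which rounds to 4.0966.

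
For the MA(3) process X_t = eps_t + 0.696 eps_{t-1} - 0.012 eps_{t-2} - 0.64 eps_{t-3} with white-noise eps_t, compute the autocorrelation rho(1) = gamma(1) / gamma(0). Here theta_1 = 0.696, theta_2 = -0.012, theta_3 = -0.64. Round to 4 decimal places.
\rho(1) = 0.3671

For an MA(q) process with theta_0 = 1, the autocovariance is
  gamma(k) = sigma^2 * sum_{i=0..q-k} theta_i * theta_{i+k},
and rho(k) = gamma(k) / gamma(0). Sigma^2 cancels.
  numerator   = (1)*(0.696) + (0.696)*(-0.012) + (-0.012)*(-0.64) = 0.695328.
  denominator = (1)^2 + (0.696)^2 + (-0.012)^2 + (-0.64)^2 = 1.89416.
  rho(1) = 0.695328 / 1.89416 = 0.3671.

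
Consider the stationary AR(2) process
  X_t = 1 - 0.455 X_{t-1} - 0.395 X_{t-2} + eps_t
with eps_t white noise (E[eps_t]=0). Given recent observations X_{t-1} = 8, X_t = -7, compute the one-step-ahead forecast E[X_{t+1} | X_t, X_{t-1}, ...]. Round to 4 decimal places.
E[X_{t+1} \mid \mathcal F_t] = 1.0250

For an AR(p) model X_t = c + sum_i phi_i X_{t-i} + eps_t, the
one-step-ahead conditional mean is
  E[X_{t+1} | X_t, ...] = c + sum_i phi_i X_{t+1-i}.
Substitute known values:
  E[X_{t+1} | ...] = 1 + (-0.455) * (-7) + (-0.395) * (8)
                   = 1.0250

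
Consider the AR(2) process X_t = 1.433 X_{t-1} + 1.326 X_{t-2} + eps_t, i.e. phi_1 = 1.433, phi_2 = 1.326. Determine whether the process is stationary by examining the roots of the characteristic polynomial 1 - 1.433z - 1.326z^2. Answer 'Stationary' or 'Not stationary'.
\text{Not stationary}

The AR(p) characteristic polynomial is P(z) = 1 - 1.433z - 1.326z^2.
Stationarity requires all roots to lie outside the unit circle, i.e. |z| > 1 for every root.
Set 1 + (-1.433) z + (-1.326) z^2 = 0, i.e. a z^2 + b z + c = 0 with a = -1.326, b = -1.433, c = 1.
Discriminant D = b^2 - 4ac = (-1.433)^2 - 4*(-1.326)*1 = 2.053489 - (-5.304) = 7.357489.
D >= 0, so the roots are real: z = (-b +/- sqrt(D)) / (2a) = (1.433 +/- 2.712469) / (-2.652).
  z_1 = (1.433 + 2.712469) / (-2.652) = -1.5631,   |z_1| = 1.5631.
  z_2 = (1.433 - 2.712469) / (-2.652) = 0.4825,   |z_2| = 0.4825.
Moduli of all roots: 1.5631, 0.4825.
All moduli strictly greater than 1? No.
Verdict: Not stationary.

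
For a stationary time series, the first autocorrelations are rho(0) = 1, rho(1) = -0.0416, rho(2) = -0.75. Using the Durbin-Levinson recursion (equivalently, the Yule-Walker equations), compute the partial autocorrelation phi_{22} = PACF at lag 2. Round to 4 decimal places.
\phi_{22} = -0.7530

The PACF at lag k is phi_{kk}, the last component of the solution
to the Yule-Walker system G_k phi = r_k where
  (G_k)_{ij} = rho(|i - j|), (r_k)_i = rho(i), i,j = 1..k.
Equivalently, Durbin-Levinson gives phi_{kk} iteratively:
  phi_{11} = rho(1)
  phi_{kk} = [rho(k) - sum_{j=1..k-1} phi_{k-1,j} rho(k-j)]
            / [1 - sum_{j=1..k-1} phi_{k-1,j} rho(j)],
  phi_{k,j} = phi_{k-1,j} - phi_{kk} phi_{k-1,k-j},  j = 1..k-1.
Step k = 1:
  phi_11 = rho(1) = -0.0416.
Step k = 2:
  phi_22 = [rho(2) - phi_11 rho(1)] / [1 - phi_11 rho(1)] = [-0.75 - (-0.0416)(-0.0416)] / [1 - (-0.0416)(-0.0416)]
         = -0.75173056 / 0.99826944 = -0.753.
Therefore phi_{22} = -0.7530.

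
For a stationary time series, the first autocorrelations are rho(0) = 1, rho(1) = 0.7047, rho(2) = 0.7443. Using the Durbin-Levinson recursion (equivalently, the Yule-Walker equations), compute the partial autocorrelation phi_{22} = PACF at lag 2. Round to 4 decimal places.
\phi_{22} = 0.4921

The PACF at lag k is phi_{kk}, the last component of the solution
to the Yule-Walker system G_k phi = r_k where
  (G_k)_{ij} = rho(|i - j|), (r_k)_i = rho(i), i,j = 1..k.
Equivalently, Durbin-Levinson gives phi_{kk} iteratively:
  phi_{11} = rho(1)
  phi_{kk} = [rho(k) - sum_{j=1..k-1} phi_{k-1,j} rho(k-j)]
            / [1 - sum_{j=1..k-1} phi_{k-1,j} rho(j)],
  phi_{k,j} = phi_{k-1,j} - phi_{kk} phi_{k-1,k-j},  j = 1..k-1.
Step k = 1:
  phi_11 = rho(1) = 0.7047.
Step k = 2:
  phi_22 = [rho(2) - phi_11 rho(1)] / [1 - phi_11 rho(1)] = [0.7443 - (0.7047)(0.7047)] / [1 - (0.7047)(0.7047)]
         = 0.24769791 / 0.50339791 = 0.4921.
Therefore phi_{22} = 0.4921.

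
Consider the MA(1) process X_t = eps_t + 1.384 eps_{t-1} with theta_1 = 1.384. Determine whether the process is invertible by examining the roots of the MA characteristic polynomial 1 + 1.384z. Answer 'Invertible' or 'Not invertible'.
\text{Not invertible}

The MA(q) characteristic polynomial is P(z) = 1 + 1.384z.
Invertibility requires all roots to lie outside the unit circle, i.e. |z| > 1 for every root.
This is linear in z: 1 + (1.384) z = 0  =>  z = -1/(1.384) = -0.722543,  |z| = 0.722543.
Moduli of all roots: 0.7225.
All moduli strictly greater than 1? No.
Verdict: Not invertible.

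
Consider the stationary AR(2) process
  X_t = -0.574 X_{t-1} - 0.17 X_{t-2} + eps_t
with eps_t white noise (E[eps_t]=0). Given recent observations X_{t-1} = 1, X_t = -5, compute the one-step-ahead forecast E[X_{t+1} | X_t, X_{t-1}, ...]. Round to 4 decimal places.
E[X_{t+1} \mid \mathcal F_t] = 2.7000

For an AR(p) model X_t = c + sum_i phi_i X_{t-i} + eps_t, the
one-step-ahead conditional mean is
  E[X_{t+1} | X_t, ...] = c + sum_i phi_i X_{t+1-i}.
Substitute known values:
  E[X_{t+1} | ...] = (-0.574) * (-5) + (-0.17) * (1)
                   = 2.7000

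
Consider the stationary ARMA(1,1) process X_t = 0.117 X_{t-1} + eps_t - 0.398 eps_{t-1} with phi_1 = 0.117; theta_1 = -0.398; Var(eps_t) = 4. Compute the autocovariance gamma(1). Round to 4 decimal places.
\gamma(1) = -1.0865

Multiply the model equation by X_{t-k} and take expectations. With theta_0 = psi_0 = 1 and psi_j the MA(infinity) weights, this gives
  gamma(k) - sum_i phi_i gamma(k-i) = c_k,
  c_k = sigma^2 * sum_{j=k..q} theta_j psi_{j-k}   (c_k = 0 for k > q),
using gamma(-m) = gamma(m).
psi-weights needed (psi_j = theta_j + sum_i phi_i psi_{j-i}):
  psi_1 = theta_1 + phi_1 = -0.398 + (0.117) = -0.281
Right-hand sides:
  c_0 = sigma^2 (1 + theta_1 psi_1) = 4 * (1 + (-0.398)(-0.281)) = 4 * 1.111838 = 4.447352
  c_1 = sigma^2 theta_1 = 4 * (-0.398) = -1.592
  c_2 = 0
Equations for k = 0 and k = 1 (AR order 1):
  gamma(0) = phi_1 gamma(1) + c_0
  gamma(1) = phi_1 gamma(0) + c_1
Substituting the second into the first: gamma(0) (1 - phi_1^2) = c_0 + phi_1 c_1, so
  gamma(0) = (c_0 + phi_1 c_1) / (1 - phi_1^2) = (4.447352 + (0.117)(-1.592)) / (1 - (0.117)^2) = 4.261088 / 0.986311 = 4.320228.
  gamma(1) = phi_1 gamma(0) + c_1 = (0.117)(4.320228) + (-1.592) = -1.086533.
Therefore gamma(1) = -1.0865 (to 4 decimal places).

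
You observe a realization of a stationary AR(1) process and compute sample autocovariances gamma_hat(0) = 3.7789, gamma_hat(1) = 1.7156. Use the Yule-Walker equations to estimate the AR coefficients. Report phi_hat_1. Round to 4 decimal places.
\hat\phi_{1} = 0.4540

The Yule-Walker equations for an AR(p) process read, in matrix form,
  Gamma_p phi = r_p,   with   (Gamma_p)_{ij} = gamma(|i - j|),
                       (r_p)_i = gamma(i),   i,j = 1..p.
Substitute the sample gammas (Toeplitz matrix and right-hand side of size 1):
  Gamma_p = [[3.7789]]
  r_p     = [1.7156]
With p = 1 this is the single equation gamma(0) phi_1 = gamma(1):
  phi_hat_1 = gamma(1) / gamma(0) = 1.7156 / 3.7789 = 0.4540.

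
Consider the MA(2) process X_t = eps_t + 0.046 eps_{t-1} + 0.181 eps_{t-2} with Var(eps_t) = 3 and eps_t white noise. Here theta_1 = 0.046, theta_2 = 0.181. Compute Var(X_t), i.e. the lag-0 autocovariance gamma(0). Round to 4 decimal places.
\gamma(0) = 3.1046

For an MA(q) process X_t = eps_t + sum_i theta_i eps_{t-i} with
Var(eps_t) = sigma^2, the variance is
  gamma(0) = sigma^2 * (1 + sum_i theta_i^2).
  sum_i theta_i^2 = (0.046)^2 + (0.181)^2 = 0.002116 + 0.032761 = 0.034877.
  gamma(0) = 3 * (1 + 0.034877) = 3 * 1.034877 = 3.104631, which rounds to 3.1046.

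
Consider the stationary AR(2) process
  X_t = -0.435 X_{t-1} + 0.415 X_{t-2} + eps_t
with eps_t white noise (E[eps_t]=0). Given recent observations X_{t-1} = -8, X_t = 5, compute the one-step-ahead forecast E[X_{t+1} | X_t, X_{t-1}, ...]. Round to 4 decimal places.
E[X_{t+1} \mid \mathcal F_t] = -5.4950

For an AR(p) model X_t = c + sum_i phi_i X_{t-i} + eps_t, the
one-step-ahead conditional mean is
  E[X_{t+1} | X_t, ...] = c + sum_i phi_i X_{t+1-i}.
Substitute known values:
  E[X_{t+1} | ...] = (-0.435) * (5) + (0.415) * (-8)
                   = -5.4950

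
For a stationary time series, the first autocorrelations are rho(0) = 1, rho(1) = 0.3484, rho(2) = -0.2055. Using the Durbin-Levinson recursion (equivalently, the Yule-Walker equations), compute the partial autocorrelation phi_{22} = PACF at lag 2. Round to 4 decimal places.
\phi_{22} = -0.3720

The PACF at lag k is phi_{kk}, the last component of the solution
to the Yule-Walker system G_k phi = r_k where
  (G_k)_{ij} = rho(|i - j|), (r_k)_i = rho(i), i,j = 1..k.
Equivalently, Durbin-Levinson gives phi_{kk} iteratively:
  phi_{11} = rho(1)
  phi_{kk} = [rho(k) - sum_{j=1..k-1} phi_{k-1,j} rho(k-j)]
            / [1 - sum_{j=1..k-1} phi_{k-1,j} rho(j)],
  phi_{k,j} = phi_{k-1,j} - phi_{kk} phi_{k-1,k-j},  j = 1..k-1.
Step k = 1:
  phi_11 = rho(1) = 0.3484.
Step k = 2:
  phi_22 = [rho(2) - phi_11 rho(1)] / [1 - phi_11 rho(1)] = [-0.2055 - (0.3484)(0.3484)] / [1 - (0.3484)(0.3484)]
         = -0.32688256 / 0.87861744 = -0.372.
Therefore phi_{22} = -0.3720.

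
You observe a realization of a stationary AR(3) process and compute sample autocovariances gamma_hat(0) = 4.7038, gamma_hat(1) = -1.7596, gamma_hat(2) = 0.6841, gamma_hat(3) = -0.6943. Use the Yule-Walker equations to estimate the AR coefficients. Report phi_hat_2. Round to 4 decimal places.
\hat\phi_{2} = -0.0330

The Yule-Walker equations for an AR(p) process read, in matrix form,
  Gamma_p phi = r_p,   with   (Gamma_p)_{ij} = gamma(|i - j|),
                       (r_p)_i = gamma(i),   i,j = 1..p.
Substitute the sample gammas (Toeplitz matrix and right-hand side of size 3):
  Gamma_p = [[4.7038, -1.7596, 0.6841], [-1.7596, 4.7038, -1.7596], [0.6841, -1.7596, 4.7038]]
  r_p     = [-1.7596, 0.6841, -0.6943]
Written out (R1..R3):
  (R1) 4.7038 phi_1 - 1.7596 phi_2 + 0.6841 phi_3 = -1.7596
  (R2) -1.7596 phi_1 + 4.7038 phi_2 - 1.7596 phi_3 = 0.6841
  (R3) 0.6841 phi_1 - 1.7596 phi_2 + 4.7038 phi_3 = -0.6943
Gaussian elimination:
  R2 <- R2 - (-1.7596/4.7038) R1 = R2 - (-0.374081) R1:  4.045568 phi_2 - 1.503692 phi_3 = 0.025868
  R3 <- R3 - (0.6841/4.7038) R1 = R3 - (0.145436) R1:  -1.503692 phi_2 + 4.604308 phi_3 = -0.438392
  R3 <- R3 - (-1.503692/4.045568) R2 = R3 - (-0.371689) R2:  4.045402 phi_3 = -0.428777
Back-substitution:
  phi_hat_3 = -0.428777 / 4.045402 = -0.105991
  phi_hat_2 = (0.025868 - (-1.503692)(-0.105991)) / 4.045568 = -0.033002
  phi_hat_1 = (-1.7596 - (-1.7596)(-0.033002) - (0.6841)(-0.105991)) / 4.7038 = -0.371011
So phi_hat = [-0.3710, -0.0330, -0.1060].
Therefore phi_hat_2 = -0.0330.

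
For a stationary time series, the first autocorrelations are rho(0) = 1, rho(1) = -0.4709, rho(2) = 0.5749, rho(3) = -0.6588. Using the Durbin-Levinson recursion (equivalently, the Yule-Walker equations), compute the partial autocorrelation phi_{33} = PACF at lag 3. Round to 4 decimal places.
\phi_{33} = -0.4810

The PACF at lag k is phi_{kk}, the last component of the solution
to the Yule-Walker system G_k phi = r_k where
  (G_k)_{ij} = rho(|i - j|), (r_k)_i = rho(i), i,j = 1..k.
Equivalently, Durbin-Levinson gives phi_{kk} iteratively:
  phi_{11} = rho(1)
  phi_{kk} = [rho(k) - sum_{j=1..k-1} phi_{k-1,j} rho(k-j)]
            / [1 - sum_{j=1..k-1} phi_{k-1,j} rho(j)],
  phi_{k,j} = phi_{k-1,j} - phi_{kk} phi_{k-1,k-j},  j = 1..k-1.
Step k = 1:
  phi_11 = rho(1) = -0.4709.
Step k = 2:
  phi_22 = [rho(2) - phi_11 rho(1)] / [1 - phi_11 rho(1)] = [0.5749 - (-0.4709)(-0.4709)] / [1 - (-0.4709)(-0.4709)]
         = 0.35315319 / 0.77825319 = 0.453777.
  Update: phi_21 = phi_11 - phi_22 phi_11 = -0.4709 - (0.453777)(-0.4709) = -0.257217.
Step k = 3:
  phi_33 = [rho(3) - phi_21 rho(2) - phi_22 rho(1)] / [1 - phi_21 rho(1) - phi_22 rho(2)]
    numerator   = -0.6588 - (-0.257217)(0.5749) - (0.453777)(-0.4709) = -0.29724275
    denominator = 1 - (-0.257217)(-0.4709) - (0.453777)(0.5749) = 0.61800049
  phi_33 = -0.29724275 / 0.61800049 = -0.481.
Therefore phi_{33} = -0.4810.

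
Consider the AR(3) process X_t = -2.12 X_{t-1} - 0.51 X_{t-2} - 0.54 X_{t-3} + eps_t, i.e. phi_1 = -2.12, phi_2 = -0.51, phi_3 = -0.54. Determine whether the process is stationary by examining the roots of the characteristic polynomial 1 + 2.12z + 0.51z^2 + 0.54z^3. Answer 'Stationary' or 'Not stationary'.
\text{Not stationary}

The AR(p) characteristic polynomial is P(z) = 1 + 2.12z + 0.51z^2 + 0.54z^3.
Stationarity requires all roots to lie outside the unit circle, i.e. |z| > 1 for every root.
Degree 3: look for a simple real root z0 first, then factor out (1 - z/z0) and solve the remaining quadratic.
Testing z0 = -0.5: P(-0.5) = 1 + (2.12)(-0.5) + (0.51)(-0.5)^2 + (0.54)(-0.5)^3
  = 1 + (-1.06) + (0.1275) + (-0.0675) = 0.  So z_0 = -0.5 is a root, |z_0| = 0.5.
Divide out the factor (1 + 2 z) = (1 - z/z0) (since 1/z0 = -2):
  P(z) = (1 + 2 z)(1 + (0.12) z + (0.27) z^2)
  [check: z-coef 0.12 - (-2) = 2.12; z^2-coef 0.27 - (-2)(0.12) = 0.51; z^3-coef -(-2)(0.27) = 0.54.]
Remaining roots from the quadratic factor 1 + (0.12) z + (0.27) z^2:
  Set 1 + (0.12) z + (0.27) z^2 = 0, i.e. a z^2 + b z + c = 0 with a = 0.27, b = 0.12, c = 1.
  Discriminant D = b^2 - 4ac = (0.12)^2 - 4*(0.27)*1 = 0.0144 - (1.08) = -1.0656.
  D < 0, so the roots are the complex-conjugate pair z = (-b +/- i sqrt(-D)) / (2a) = -0.2222 +/- 1.9116i.
  For a conjugate pair |z|^2 = z * conj(z) = (product of roots) = c/a = 1/(0.27) = 3.703704, so |z| = sqrt(3.703704) = 1.9245 for both roots.
Moduli of all roots: 0.5000, 1.9245, 1.9245.
All moduli strictly greater than 1? No.
Verdict: Not stationary.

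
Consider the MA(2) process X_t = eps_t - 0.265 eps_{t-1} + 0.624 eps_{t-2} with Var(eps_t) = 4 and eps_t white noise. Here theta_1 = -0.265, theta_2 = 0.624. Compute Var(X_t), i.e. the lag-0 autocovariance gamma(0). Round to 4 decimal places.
\gamma(0) = 5.8384

For an MA(q) process X_t = eps_t + sum_i theta_i eps_{t-i} with
Var(eps_t) = sigma^2, the variance is
  gamma(0) = sigma^2 * (1 + sum_i theta_i^2).
  sum_i theta_i^2 = (-0.265)^2 + (0.624)^2 = 0.070225 + 0.389376 = 0.459601.
  gamma(0) = 4 * (1 + 0.459601) = 4 * 1.459601 = 5.838404, which rounds to 5.8384.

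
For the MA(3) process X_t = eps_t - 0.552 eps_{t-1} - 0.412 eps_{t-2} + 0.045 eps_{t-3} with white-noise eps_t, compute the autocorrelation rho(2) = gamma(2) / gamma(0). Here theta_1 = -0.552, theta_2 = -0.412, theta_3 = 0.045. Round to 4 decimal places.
\rho(2) = -0.2959

For an MA(q) process with theta_0 = 1, the autocovariance is
  gamma(k) = sigma^2 * sum_{i=0..q-k} theta_i * theta_{i+k},
and rho(k) = gamma(k) / gamma(0). Sigma^2 cancels.
  numerator   = (1)*(-0.412) + (-0.552)*(0.045) = -0.43684.
  denominator = (1)^2 + (-0.552)^2 + (-0.412)^2 + (0.045)^2 = 1.476473.
  rho(2) = -0.43684 / 1.476473 = -0.2959.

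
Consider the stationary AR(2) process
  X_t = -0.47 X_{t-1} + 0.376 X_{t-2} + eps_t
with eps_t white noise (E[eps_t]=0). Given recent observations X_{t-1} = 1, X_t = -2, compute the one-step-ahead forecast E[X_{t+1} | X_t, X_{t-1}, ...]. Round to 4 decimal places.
E[X_{t+1} \mid \mathcal F_t] = 1.3160

For an AR(p) model X_t = c + sum_i phi_i X_{t-i} + eps_t, the
one-step-ahead conditional mean is
  E[X_{t+1} | X_t, ...] = c + sum_i phi_i X_{t+1-i}.
Substitute known values:
  E[X_{t+1} | ...] = (-0.47) * (-2) + (0.376) * (1)
                   = 1.3160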